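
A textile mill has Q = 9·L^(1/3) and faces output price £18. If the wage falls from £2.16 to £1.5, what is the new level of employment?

From P·MP_L = w with MP_L = 3·L^(-2/3), the labor demand is L(w) = (54/w)^(3/2).
At w = 2.16: L = 125. At w = 1.5: L = 216.

L* = 216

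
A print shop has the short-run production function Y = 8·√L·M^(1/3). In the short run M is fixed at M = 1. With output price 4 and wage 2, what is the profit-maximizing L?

L* = 64

With M = 1, MP_L = (1/2)·8·L^(-1/2)·1^(1/3) = 4·L^(-1/2).
Profit maximization for a price taker requires P·MP_L = w: 4·4·L^(-1/2) = 2.
So L^(-1/2) = 0.125, which gives L = 64.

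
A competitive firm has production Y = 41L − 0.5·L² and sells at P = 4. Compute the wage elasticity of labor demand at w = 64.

ε = -0.64

From P·MP_L = w with MP_L = 41 − L, labor demand is L(w) = 41 − w/4.
dL/dw = −1/(4) = -0.25.
At w = 64, L = 25, so ε = (dL/dw)·(w/L) = (-0.25)·(64/25) = -0.64.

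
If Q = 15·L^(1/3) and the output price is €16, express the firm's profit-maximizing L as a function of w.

MP_L = (1/3)·15·L^(-2/3) = 5·L^(-2/3).
Setting P·MP_L = w: 80·L^(-2/3) = w.
Solving for L: L^(-2/3) = w/80, so L = (80/w)^(3/2).

L(w) = (80/w)^(3/2)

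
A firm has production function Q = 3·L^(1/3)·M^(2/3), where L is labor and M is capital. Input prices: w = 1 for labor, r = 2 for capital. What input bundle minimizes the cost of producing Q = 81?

Cost minimization requires the marginal rate of technical substitution to equal the input-price ratio: MP_L/MP_M = w/r.
Here MP_L/MP_M = (1/3)·(M/L)/(2/3) = 0.5·(M/L). Setting this equal to 1/2 = 0.5 gives M = L.
Substituting into Q = 81: 3·L^(1/3)·(L)^(2/3) = 81.
Solving, L = 27 and M = 27.

L* = 27, M* = 27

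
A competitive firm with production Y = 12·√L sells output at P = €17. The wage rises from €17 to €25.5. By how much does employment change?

From P·MP_L = w with MP_L = 6·L^(-1/2), the labor demand is L(w) = (102/w)^(2).
At w = 17: L = 36. At w = 25.5: L = 16.
ΔL = 16 − 36 = -20.

ΔL = -20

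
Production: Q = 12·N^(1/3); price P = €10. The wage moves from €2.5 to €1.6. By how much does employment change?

ΔN = 61

From P·MP_N = w with MP_N = 4·N^(-2/3), the labor demand is N(w) = (40/w)^(3/2).
At w = 2.5: N = 64. At w = 1.6: N = 125.
ΔN = 125 − 64 = 61.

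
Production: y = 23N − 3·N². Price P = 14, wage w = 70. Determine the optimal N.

The marginal product of N is MP_N = 23 − 6N.
A price-taking firm hires until the value of the marginal product equals the wage: P·MP_N = w, so 14·(23 − 6N) = 70.
Then 23 − 6N = 5, giving N = 3.

N* = 3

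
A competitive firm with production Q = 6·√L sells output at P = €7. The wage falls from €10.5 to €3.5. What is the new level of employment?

From P·MP_L = w with MP_L = 3·L^(-1/2), the labor demand is L(w) = (21/w)^(2).
At w = 10.5: L = 4. At w = 3.5: L = 36.

L* = 36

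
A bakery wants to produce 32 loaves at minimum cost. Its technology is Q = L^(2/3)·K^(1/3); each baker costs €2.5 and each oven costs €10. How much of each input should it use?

L* = 64, K* = 8

Cost minimization requires the marginal rate of technical substitution to equal the input-price ratio: MP_L/MP_K = w/r.
Here MP_L/MP_K = (2/3)·(K/L)/(1/3) = 2·(K/L). Setting this equal to 2.5/10 = 0.25 gives K = 0.125L.
Substituting into Q = 32: L^(2/3)·(0.125L)^(1/3) = 32.
Solving, L = 64 and K = 8.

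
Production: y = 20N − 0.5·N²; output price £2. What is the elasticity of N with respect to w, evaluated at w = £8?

From P·MP_N = w with MP_N = 20 − N, labor demand is N(w) = 20 − w/2.
dN/dw = −1/(2) = -0.5.
At w = 8, N = 16, so ε = (dN/dw)·(w/N) = (-0.5)·(8/16) = -0.25.

ε = -0.25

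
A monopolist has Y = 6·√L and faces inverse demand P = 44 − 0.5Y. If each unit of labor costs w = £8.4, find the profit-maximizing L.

L* = 25

Marginal revenue from the inverse demand is MR = 44 − Y.
The marginal product is MP_L = 3·L^(-1/2).
A monopolist hires until marginal revenue product equals the wage: MR·MP_L = w.
At L, Y = 6·√L. Substituting and solving: (44 − 6·√L)·3·L^(-1/2) = 8.4 gives L = 25.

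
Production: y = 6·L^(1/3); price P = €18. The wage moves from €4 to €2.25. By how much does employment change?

From P·MP_L = w with MP_L = 2·L^(-2/3), the labor demand is L(w) = (36/w)^(3/2).
At w = 4: L = 27. At w = 2.25: L = 64.
ΔL = 64 − 27 = 37.

ΔL = 37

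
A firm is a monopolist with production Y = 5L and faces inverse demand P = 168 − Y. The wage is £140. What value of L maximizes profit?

Marginal revenue from the inverse demand is MR = 168 − 2Y.
The marginal product is MP_L = 5.
A monopolist hires until marginal revenue product equals the wage: MR·MP_L = w.
(168 − 10L)·5 = 140, so L = 14.

L* = 14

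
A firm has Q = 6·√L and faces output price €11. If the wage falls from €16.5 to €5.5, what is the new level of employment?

L* = 36

From P·MP_L = w with MP_L = 3·L^(-1/2), the labor demand is L(w) = (33/w)^(2).
At w = 16.5: L = 4. At w = 5.5: L = 36.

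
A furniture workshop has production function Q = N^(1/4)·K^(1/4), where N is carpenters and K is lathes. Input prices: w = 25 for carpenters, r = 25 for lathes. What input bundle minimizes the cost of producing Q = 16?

N* = 256, K* = 256

Cost minimization requires the marginal rate of technical substitution to equal the input-price ratio: MP_N/MP_K = w/r.
Here MP_N/MP_K = (1/4)·(K/N)/(1/4) = (K/N). Setting this equal to 25/25 = 1 gives K = N.
Substituting into Q = 16: N^(1/4)·(N)^(1/4) = 16.
Solving, N = 256 and K = 256.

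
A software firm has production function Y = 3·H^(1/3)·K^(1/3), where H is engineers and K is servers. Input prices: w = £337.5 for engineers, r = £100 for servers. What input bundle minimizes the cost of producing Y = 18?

Cost minimization requires the marginal rate of technical substitution to equal the input-price ratio: MP_H/MP_K = w/r.
Here MP_H/MP_K = (1/3)·(K/H)/(1/3) = (K/H). Setting this equal to 337.5/100 = 3.375 gives K = 3.375H.
Substituting into Y = 18: 3·H^(1/3)·(3.375H)^(1/3) = 18.
Solving, H = 8 and K = 27.

H* = 8, K* = 27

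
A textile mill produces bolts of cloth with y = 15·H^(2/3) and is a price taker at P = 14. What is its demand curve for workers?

MP_H = (2/3)·15·H^(-1/3) = 10·H^(-1/3).
Setting P·MP_H = w: 140·H^(-1/3) = w.
Solving for H: H^(-1/3) = w/140, so H = (140/w)^(3).

H(w) = 2744000/w³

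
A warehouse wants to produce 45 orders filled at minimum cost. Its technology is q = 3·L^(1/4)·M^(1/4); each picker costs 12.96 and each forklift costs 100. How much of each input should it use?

L* = 625, M* = 81

Cost minimization requires the marginal rate of technical substitution to equal the input-price ratio: MP_L/MP_M = w/r.
Here MP_L/MP_M = (1/4)·(M/L)/(1/4) = (M/L). Setting this equal to 12.96/100 = 0.1296 gives M = 0.1296L.
Substituting into q = 45: 3·L^(1/4)·(0.1296L)^(1/4) = 45.
Solving, L = 625 and M = 81.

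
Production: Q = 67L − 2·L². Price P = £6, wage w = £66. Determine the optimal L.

L* = 14

The marginal product of L is MP_L = 67 − 4L.
A price-taking firm hires until the value of the marginal product equals the wage: P·MP_L = w, so 6·(67 − 4L) = 66.
Then 67 − 4L = 11, giving L = 14.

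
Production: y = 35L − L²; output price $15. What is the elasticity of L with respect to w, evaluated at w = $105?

From P·MP_L = w with MP_L = 35 − 2L, labor demand is L(w) = (35 − w/15)/2.
dL/dw = −1/(30) = -1/30.
At w = 105, L = 14, so ε = (dL/dw)·(w/L) = (-1/30)·(105/14) = -0.25.

ε = -0.25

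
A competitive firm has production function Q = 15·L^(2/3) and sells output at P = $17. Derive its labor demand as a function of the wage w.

MP_L = (2/3)·15·L^(-1/3) = 10·L^(-1/3).
Setting P·MP_L = w: 170·L^(-1/3) = w.
Solving for L: L^(-1/3) = w/170, so L = (170/w)^(3).

L(w) = 4913000/w³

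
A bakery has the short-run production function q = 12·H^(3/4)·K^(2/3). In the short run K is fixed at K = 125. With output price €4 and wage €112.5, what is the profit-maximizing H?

With K = 125, MP_H = (3/4)·12·H^(-1/4)·125^(2/3) = 225·H^(-1/4).
Profit maximization for a price taker requires P·MP_H = w: 4·225·H^(-1/4) = 112.5.
So H^(-1/4) = 0.125, which gives H = 4096.

H* = 4096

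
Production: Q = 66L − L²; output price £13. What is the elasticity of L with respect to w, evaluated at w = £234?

From P·MP_L = w with MP_L = 66 − 2L, labor demand is L(w) = (66 − w/13)/2.
dL/dw = −1/(26) = -1/26.
At w = 234, L = 24, so ε = (dL/dw)·(w/L) = (-1/26)·(234/24) = -0.375.

ε = -0.375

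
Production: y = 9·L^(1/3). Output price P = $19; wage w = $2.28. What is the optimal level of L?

MP_L = (1/3)·9·L^(-2/3) = 3·L^(-2/3).
Profit maximization for a price taker requires P·MP_L = w: 19·3·L^(-2/3) = 2.28.
So L^(-2/3) = 0.04, which gives L = 125.

L* = 125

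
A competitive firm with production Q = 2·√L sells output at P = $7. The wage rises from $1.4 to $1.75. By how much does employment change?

ΔL = -9

From P·MP_L = w with MP_L = L^(-1/2), the labor demand is L(w) = (7/w)^(2).
At w = 1.4: L = 25. At w = 1.75: L = 16.
ΔL = 16 − 25 = -9.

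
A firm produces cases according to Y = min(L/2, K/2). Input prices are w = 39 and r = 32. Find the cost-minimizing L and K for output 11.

With a fixed-proportions technology, the cost-minimizing bundle uses no slack in either input: L/2 = K/2 = Y.
So L = 2·11 = 22 and K = 2·11 = 22.

L* = 22, K* = 22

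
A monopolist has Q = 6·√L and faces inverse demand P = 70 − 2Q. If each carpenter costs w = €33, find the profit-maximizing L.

Marginal revenue from the inverse demand is MR = 70 − 4Q.
The marginal product is MP_L = 3·L^(-1/2).
A monopolist hires until marginal revenue product equals the wage: MR·MP_L = w.
At L, Q = 6·√L. Substituting and solving: (70 − 24·√L)·3·L^(-1/2) = 33 gives L = 4.

L* = 4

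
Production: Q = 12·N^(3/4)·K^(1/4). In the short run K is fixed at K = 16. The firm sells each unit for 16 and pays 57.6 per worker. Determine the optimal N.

With K = 16, MP_N = (3/4)·12·N^(-1/4)·16^(1/4) = 18·N^(-1/4).
Profit maximization for a price taker requires P·MP_N = w: 16·18·N^(-1/4) = 57.6.
So N^(-1/4) = 0.2, which gives N = 625.

N* = 625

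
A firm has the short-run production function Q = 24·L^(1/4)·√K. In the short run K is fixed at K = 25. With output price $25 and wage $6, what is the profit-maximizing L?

L* = 625

With K = 25, MP_L = (1/4)·24·L^(-3/4)·25^(1/2) = 30·L^(-3/4).
Profit maximization for a price taker requires P·MP_L = w: 25·30·L^(-3/4) = 6.
So L^(-3/4) = 0.008, which gives L = 625.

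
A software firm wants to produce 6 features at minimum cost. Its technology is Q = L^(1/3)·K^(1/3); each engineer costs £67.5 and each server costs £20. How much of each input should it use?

L* = 8, K* = 27

Cost minimization requires the marginal rate of technical substitution to equal the input-price ratio: MP_L/MP_K = w/r.
Here MP_L/MP_K = (1/3)·(K/L)/(1/3) = (K/L). Setting this equal to 67.5/20 = 3.375 gives K = 3.375L.
Substituting into Q = 6: L^(1/3)·(3.375L)^(1/3) = 6.
Solving, L = 8 and K = 27.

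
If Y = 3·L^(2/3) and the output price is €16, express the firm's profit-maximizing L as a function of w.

MP_L = (2/3)·3·L^(-1/3) = 2·L^(-1/3).
Setting P·MP_L = w: 32·L^(-1/3) = w.
Solving for L: L^(-1/3) = w/32, so L = (32/w)^(3).

L(w) = 32768/w³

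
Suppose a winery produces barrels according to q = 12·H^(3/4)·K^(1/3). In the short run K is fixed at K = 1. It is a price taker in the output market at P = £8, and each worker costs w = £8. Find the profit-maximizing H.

H* = 6561

With K = 1, MP_H = (3/4)·12·H^(-1/4)·1^(1/3) = 9·H^(-1/4).
Profit maximization for a price taker requires P·MP_H = w: 8·9·H^(-1/4) = 8.
So H^(-1/4) = 1/9, which gives H = 6561.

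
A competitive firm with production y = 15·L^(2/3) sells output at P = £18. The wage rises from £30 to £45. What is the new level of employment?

From P·MP_L = w with MP_L = 10·L^(-1/3), the labor demand is L(w) = (180/w)^(3).
At w = 30: L = 216. At w = 45: L = 64.

L* = 64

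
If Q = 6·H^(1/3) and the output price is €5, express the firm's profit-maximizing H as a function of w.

H(w) = (10/w)^(3/2)

MP_H = (1/3)·6·H^(-2/3) = 2·H^(-2/3).
Setting P·MP_H = w: 10·H^(-2/3) = w.
Solving for H: H^(-2/3) = w/10, so H = (10/w)^(3/2).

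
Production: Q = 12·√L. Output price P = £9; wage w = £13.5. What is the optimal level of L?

L* = 16

MP_L = (1/2)·12·L^(-1/2) = 6·L^(-1/2).
Profit maximization for a price taker requires P·MP_L = w: 9·6·L^(-1/2) = 13.5.
So L^(-1/2) = 0.25, which gives L = 16.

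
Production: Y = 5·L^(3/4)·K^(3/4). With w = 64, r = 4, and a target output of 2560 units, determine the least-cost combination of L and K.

Cost minimization requires the marginal rate of technical substitution to equal the input-price ratio: MP_L/MP_K = w/r.
Here MP_L/MP_K = (3/4)·(K/L)/(3/4) = (K/L). Setting this equal to 64/4 = 16 gives K = 16L.
Substituting into Y = 2560: 5·L^(3/4)·(16L)^(3/4) = 2560.
Solving, L = 16 and K = 256.

L* = 16, K* = 256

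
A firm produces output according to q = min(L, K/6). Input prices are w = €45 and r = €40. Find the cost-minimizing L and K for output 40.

L* = 40, K* = 240

With a fixed-proportions technology, the cost-minimizing bundle uses no slack in either input: L = K/6 = q.
So L = 40 and K = 6·40 = 240.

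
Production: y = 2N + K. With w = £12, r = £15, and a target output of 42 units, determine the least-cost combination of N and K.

N* = 21, K* = 0

The inputs are perfect substitutes, so the firm uses whichever has the lower cost per unit of output.
Cost per unit of output via N is 6; via K it is 15. N is cheaper.
Producing y = 42 with N alone: N = 21, K = 0.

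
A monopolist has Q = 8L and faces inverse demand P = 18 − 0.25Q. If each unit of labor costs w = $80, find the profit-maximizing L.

Marginal revenue from the inverse demand is MR = 18 − 0.5Q.
The marginal product is MP_L = 8.
A monopolist hires until marginal revenue product equals the wage: MR·MP_L = w.
(18 − 4L)·8 = 80, so L = 2.

L* = 2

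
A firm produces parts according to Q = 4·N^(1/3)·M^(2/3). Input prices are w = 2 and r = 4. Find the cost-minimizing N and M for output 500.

Cost minimization requires the marginal rate of technical substitution to equal the input-price ratio: MP_N/MP_M = w/r.
Here MP_N/MP_M = (1/3)·(M/N)/(2/3) = 0.5·(M/N). Setting this equal to 2/4 = 0.5 gives M = N.
Substituting into Q = 500: 4·N^(1/3)·(N)^(2/3) = 500.
Solving, N = 125 and M = 125.

N* = 125, M* = 125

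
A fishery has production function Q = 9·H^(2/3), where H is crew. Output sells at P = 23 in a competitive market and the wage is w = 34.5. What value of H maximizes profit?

MP_H = (2/3)·9·H^(-1/3) = 6·H^(-1/3).
Profit maximization for a price taker requires P·MP_H = w: 23·6·H^(-1/3) = 34.5.
So H^(-1/3) = 0.25, which gives H = 64.

H* = 64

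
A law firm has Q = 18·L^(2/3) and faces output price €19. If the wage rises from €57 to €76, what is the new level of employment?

From P·MP_L = w with MP_L = 12·L^(-1/3), the labor demand is L(w) = (228/w)^(3).
At w = 57: L = 64. At w = 76: L = 27.

L* = 27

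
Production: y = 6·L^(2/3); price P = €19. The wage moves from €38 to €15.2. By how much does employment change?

From P·MP_L = w with MP_L = 4·L^(-1/3), the labor demand is L(w) = (76/w)^(3).
At w = 38: L = 8. At w = 15.2: L = 125.
ΔL = 125 − 8 = 117.

ΔL = 117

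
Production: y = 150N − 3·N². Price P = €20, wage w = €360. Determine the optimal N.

N* = 22

The marginal product of N is MP_N = 150 − 6N.
A price-taking firm hires until the value of the marginal product equals the wage: P·MP_N = w, so 20·(150 − 6N) = 360.
Then 150 − 6N = 18, giving N = 22.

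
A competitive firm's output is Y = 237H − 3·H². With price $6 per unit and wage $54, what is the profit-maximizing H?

H* = 38

The marginal product of H is MP_H = 237 − 6H.
A price-taking firm hires until the value of the marginal product equals the wage: P·MP_H = w, so 6·(237 − 6H) = 54.
Then 237 − 6H = 9, giving H = 38.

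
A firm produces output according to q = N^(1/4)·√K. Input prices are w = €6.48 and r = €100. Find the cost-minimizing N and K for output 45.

N* = 625, K* = 81

Cost minimization requires the marginal rate of technical substitution to equal the input-price ratio: MP_N/MP_K = w/r.
Here MP_N/MP_K = (1/4)·(K/N)/(1/2) = 0.5·(K/N). Setting this equal to 6.48/100 = 0.0648 gives K = 0.1296N.
Substituting into q = 45: N^(1/4)·(0.1296N)^(1/2) = 45.
Solving, N = 625 and K = 81.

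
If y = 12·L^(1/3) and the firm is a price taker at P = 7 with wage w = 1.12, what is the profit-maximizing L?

L* = 125

MP_L = (1/3)·12·L^(-2/3) = 4·L^(-2/3).
Profit maximization for a price taker requires P·MP_L = w: 7·4·L^(-2/3) = 1.12.
So L^(-2/3) = 0.04, which gives L = 125.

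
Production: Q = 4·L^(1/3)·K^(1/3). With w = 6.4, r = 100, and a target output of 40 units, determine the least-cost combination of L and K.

L* = 125, K* = 8

Cost minimization requires the marginal rate of technical substitution to equal the input-price ratio: MP_L/MP_K = w/r.
Here MP_L/MP_K = (1/3)·(K/L)/(1/3) = (K/L). Setting this equal to 6.4/100 = 0.064 gives K = 0.064L.
Substituting into Q = 40: 4·L^(1/3)·(0.064L)^(1/3) = 40.
Solving, L = 125 and K = 8.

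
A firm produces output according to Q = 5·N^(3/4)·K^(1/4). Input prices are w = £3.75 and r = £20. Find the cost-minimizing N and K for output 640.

N* = 256, K* = 16

Cost minimization requires the marginal rate of technical substitution to equal the input-price ratio: MP_N/MP_K = w/r.
Here MP_N/MP_K = (3/4)·(K/N)/(1/4) = 3·(K/N). Setting this equal to 3.75/20 = 0.1875 gives K = 0.0625N.
Substituting into Q = 640: 5·N^(3/4)·(0.0625N)^(1/4) = 640.
Solving, N = 256 and K = 16.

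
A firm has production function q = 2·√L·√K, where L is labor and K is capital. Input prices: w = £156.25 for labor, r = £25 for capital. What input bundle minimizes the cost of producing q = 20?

L* = 4, K* = 25

Cost minimization requires the marginal rate of technical substitution to equal the input-price ratio: MP_L/MP_K = w/r.
Here MP_L/MP_K = (1/2)·(K/L)/(1/2) = (K/L). Setting this equal to 156.25/25 = 6.25 gives K = 6.25L.
Substituting into q = 20: 2·L^(1/2)·(6.25L)^(1/2) = 20.
Solving, L = 4 and K = 25.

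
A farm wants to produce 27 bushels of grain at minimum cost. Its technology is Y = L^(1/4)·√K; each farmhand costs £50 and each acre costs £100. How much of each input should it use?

Cost minimization requires the marginal rate of technical substitution to equal the input-price ratio: MP_L/MP_K = w/r.
Here MP_L/MP_K = (1/4)·(K/L)/(1/2) = 0.5·(K/L). Setting this equal to 50/100 = 0.5 gives K = L.
Substituting into Y = 27: L^(1/4)·(L)^(1/2) = 27.
Solving, L = 81 and K = 81.

L* = 81, K* = 81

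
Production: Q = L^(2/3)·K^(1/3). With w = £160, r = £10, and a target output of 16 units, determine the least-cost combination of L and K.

L* = 8, K* = 64

Cost minimization requires the marginal rate of technical substitution to equal the input-price ratio: MP_L/MP_K = w/r.
Here MP_L/MP_K = (2/3)·(K/L)/(1/3) = 2·(K/L). Setting this equal to 160/10 = 16 gives K = 8L.
Substituting into Q = 16: L^(2/3)·(8L)^(1/3) = 16.
Solving, L = 8 and K = 64.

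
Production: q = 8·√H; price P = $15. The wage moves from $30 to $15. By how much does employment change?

ΔH = 12

From P·MP_H = w with MP_H = 4·H^(-1/2), the labor demand is H(w) = (60/w)^(2).
At w = 30: H = 4. At w = 15: H = 16.
ΔH = 16 − 4 = 12.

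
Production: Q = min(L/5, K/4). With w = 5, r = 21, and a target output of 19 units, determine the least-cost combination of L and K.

With a fixed-proportions technology, the cost-minimizing bundle uses no slack in either input: L/5 = K/4 = Q.
So L = 5·19 = 95 and K = 4·19 = 76.

L* = 95, K* = 76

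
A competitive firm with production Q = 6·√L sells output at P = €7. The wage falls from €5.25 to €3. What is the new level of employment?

L* = 49

From P·MP_L = w with MP_L = 3·L^(-1/2), the labor demand is L(w) = (21/w)^(2).
At w = 5.25: L = 16. At w = 3: L = 49.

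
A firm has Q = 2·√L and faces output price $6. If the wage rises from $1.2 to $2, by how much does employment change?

ΔL = -16

From P·MP_L = w with MP_L = L^(-1/2), the labor demand is L(w) = (6/w)^(2).
At w = 1.2: L = 25. At w = 2: L = 9.
ΔL = 9 − 25 = -16.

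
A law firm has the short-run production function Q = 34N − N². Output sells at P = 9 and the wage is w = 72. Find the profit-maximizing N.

The marginal product of N is MP_N = 34 − 2N.
A price-taking firm hires until the value of the marginal product equals the wage: P·MP_N = w, so 9·(34 − 2N) = 72.
Then 34 − 2N = 8, giving N = 13.

N* = 13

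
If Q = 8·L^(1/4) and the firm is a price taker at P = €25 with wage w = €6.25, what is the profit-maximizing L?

L* = 16

MP_L = (1/4)·8·L^(-3/4) = 2·L^(-3/4).
Profit maximization for a price taker requires P·MP_L = w: 25·2·L^(-3/4) = 6.25.
So L^(-3/4) = 0.125, which gives L = 16.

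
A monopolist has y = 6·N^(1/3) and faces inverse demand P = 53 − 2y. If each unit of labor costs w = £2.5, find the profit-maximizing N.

N* = 8

Marginal revenue from the inverse demand is MR = 53 − 4y.
The marginal product is MP_N = 2·N^(-2/3).
A monopolist hires until marginal revenue product equals the wage: MR·MP_N = w.
At N, y = 6·N^(1/3). Substituting and solving: (53 − 24·N^(1/3))·2·N^(-2/3) = 2.5 gives N = 8.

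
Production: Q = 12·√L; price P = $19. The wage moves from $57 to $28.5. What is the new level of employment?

L* = 16

From P·MP_L = w with MP_L = 6·L^(-1/2), the labor demand is L(w) = (114/w)^(2).
At w = 57: L = 4. At w = 28.5: L = 16.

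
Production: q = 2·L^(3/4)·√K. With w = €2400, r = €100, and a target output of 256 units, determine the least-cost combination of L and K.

Cost minimization requires the marginal rate of technical substitution to equal the input-price ratio: MP_L/MP_K = w/r.
Here MP_L/MP_K = (3/4)·(K/L)/(1/2) = 1.5·(K/L). Setting this equal to 2400/100 = 24 gives K = 16L.
Substituting into q = 256: 2·L^(3/4)·(16L)^(1/2) = 256.
Solving, L = 16 and K = 256.

L* = 16, K* = 256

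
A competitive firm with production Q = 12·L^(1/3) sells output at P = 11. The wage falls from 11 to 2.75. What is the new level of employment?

L* = 64

From P·MP_L = w with MP_L = 4·L^(-2/3), the labor demand is L(w) = (44/w)^(3/2).
At w = 11: L = 8. At w = 2.75: L = 64.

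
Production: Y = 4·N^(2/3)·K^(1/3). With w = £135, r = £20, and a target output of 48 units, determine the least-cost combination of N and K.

Cost minimization requires the marginal rate of technical substitution to equal the input-price ratio: MP_N/MP_K = w/r.
Here MP_N/MP_K = (2/3)·(K/N)/(1/3) = 2·(K/N). Setting this equal to 135/20 = 6.75 gives K = 3.375N.
Substituting into Y = 48: 4·N^(2/3)·(3.375N)^(1/3) = 48.
Solving, N = 8 and K = 27.

N* = 8, K* = 27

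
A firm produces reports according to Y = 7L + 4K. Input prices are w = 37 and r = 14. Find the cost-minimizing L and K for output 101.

The inputs are perfect substitutes, so the firm uses whichever has the lower cost per unit of output.
Cost per unit of output via L is w/7 = 37/7; via K it is r/4 = 3.5. K is cheaper.
Producing Y = 101 with K alone: L = 0, K = 25.25.

L* = 0, K* = 25.25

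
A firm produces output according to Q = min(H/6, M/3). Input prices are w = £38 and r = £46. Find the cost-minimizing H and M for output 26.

With a fixed-proportions technology, the cost-minimizing bundle uses no slack in either input: H/6 = M/3 = Q.
So H = 6·26 = 156 and M = 3·26 = 78.

H* = 156, M* = 78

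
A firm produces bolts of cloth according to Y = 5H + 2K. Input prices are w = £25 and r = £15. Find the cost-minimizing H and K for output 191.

H* = 38.2, K* = 0

The inputs are perfect substitutes, so the firm uses whichever has the lower cost per unit of output.
Cost per unit of output via H is w/5 = 5; via K it is r/2 = 7.5. H is cheaper.
Producing Y = 191 with H alone: H = 38.2, K = 0.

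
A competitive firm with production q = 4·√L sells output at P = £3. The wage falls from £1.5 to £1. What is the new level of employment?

L* = 36

From P·MP_L = w with MP_L = 2·L^(-1/2), the labor demand is L(w) = (6/w)^(2).
At w = 1.5: L = 16. At w = 1: L = 36.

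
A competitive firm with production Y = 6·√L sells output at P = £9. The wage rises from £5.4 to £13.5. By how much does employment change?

From P·MP_L = w with MP_L = 3·L^(-1/2), the labor demand is L(w) = (27/w)^(2).
At w = 5.4: L = 25. At w = 13.5: L = 4.
ΔL = 4 − 25 = -21.

ΔL = -21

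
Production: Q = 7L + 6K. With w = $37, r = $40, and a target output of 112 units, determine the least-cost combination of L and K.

L* = 16, K* = 0

The inputs are perfect substitutes, so the firm uses whichever has the lower cost per unit of output.
Cost per unit of output via L is w/7 = 37/7; via K it is r/6 = 20/3. L is cheaper.
Producing Q = 112 with L alone: L = 16, K = 0.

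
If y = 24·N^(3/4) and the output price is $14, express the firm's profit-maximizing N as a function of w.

N(w) = (252/w)^(4)

MP_N = (3/4)·24·N^(-1/4) = 18·N^(-1/4).
Setting P·MP_N = w: 252·N^(-1/4) = w.
Solving for N: N^(-1/4) = w/252, so N = (252/w)^(4).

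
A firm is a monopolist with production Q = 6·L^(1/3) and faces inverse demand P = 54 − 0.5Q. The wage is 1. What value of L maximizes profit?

Marginal revenue from the inverse demand is MR = 54 − Q.
The marginal product is MP_L = 2·L^(-2/3).
A monopolist hires until marginal revenue product equals the wage: MR·MP_L = w.
At L, Q = 6·L^(1/3). Substituting and solving: (54 − 6·L^(1/3))·2·L^(-2/3) = 1 gives L = 216.

L* = 216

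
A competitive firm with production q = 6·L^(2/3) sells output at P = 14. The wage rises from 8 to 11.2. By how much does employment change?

ΔL = -218

From P·MP_L = w with MP_L = 4·L^(-1/3), the labor demand is L(w) = (56/w)^(3).
At w = 8: L = 343. At w = 11.2: L = 125.
ΔL = 125 − 343 = -218.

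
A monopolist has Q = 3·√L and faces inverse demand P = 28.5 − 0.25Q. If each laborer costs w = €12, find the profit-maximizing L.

L* = 9

Marginal revenue from the inverse demand is MR = 28.5 − 0.5Q.
The marginal product is MP_L = 1.5·L^(-1/2).
A monopolist hires until marginal revenue product equals the wage: MR·MP_L = w.
At L, Q = 3·√L. Substituting and solving: (28.5 − 1.5·√L)·1.5·L^(-1/2) = 12 gives L = 9.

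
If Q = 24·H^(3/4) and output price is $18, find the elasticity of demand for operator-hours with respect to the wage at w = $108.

ε = -4

MP_H = (3/4)·24·H^(-1/4), so P·MP_H = w gives 324·H^(-1/4) = w.
Solving, H(w) = (324/w)^(4). This is a constant-elasticity form: H ∝ w^(−4), so ε = −4.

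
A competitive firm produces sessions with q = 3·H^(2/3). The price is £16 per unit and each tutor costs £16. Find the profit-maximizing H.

MP_H = (2/3)·3·H^(-1/3) = 2·H^(-1/3).
Profit maximization for a price taker requires P·MP_H = w: 16·2·H^(-1/3) = 16.
So H^(-1/3) = 0.5, which gives H = 8.

H* = 8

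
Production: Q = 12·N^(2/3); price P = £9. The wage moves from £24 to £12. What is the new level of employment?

N* = 216

From P·MP_N = w with MP_N = 8·N^(-1/3), the labor demand is N(w) = (72/w)^(3).
At w = 24: N = 27. At w = 12: N = 216.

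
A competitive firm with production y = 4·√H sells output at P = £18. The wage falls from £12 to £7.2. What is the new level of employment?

H* = 25

From P·MP_H = w with MP_H = 2·H^(-1/2), the labor demand is H(w) = (36/w)^(2).
At w = 12: H = 9. At w = 7.2: H = 25.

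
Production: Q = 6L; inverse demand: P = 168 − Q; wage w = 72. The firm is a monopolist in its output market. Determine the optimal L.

L* = 13

Marginal revenue from the inverse demand is MR = 168 − 2Q.
The marginal product is MP_L = 6.
A monopolist hires until marginal revenue product equals the wage: MR·MP_L = w.
(168 − 12L)·6 = 72, so L = 13.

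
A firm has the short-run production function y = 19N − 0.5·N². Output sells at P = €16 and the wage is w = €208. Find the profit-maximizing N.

N* = 6

The marginal product of N is MP_N = 19 − N.
A price-taking firm hires until the value of the marginal product equals the wage: P·MP_N = w, so 16·(19 − N) = 208.
Then 19 − N = 13, giving N = 6.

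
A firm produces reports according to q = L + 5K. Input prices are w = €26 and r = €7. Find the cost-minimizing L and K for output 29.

L* = 0, K* = 5.8

The inputs are perfect substitutes, so the firm uses whichever has the lower cost per unit of output.
Cost per unit of output via L is 26; via K it is 1.4. K is cheaper.
Producing q = 29 with K alone: L = 0, K = 5.8.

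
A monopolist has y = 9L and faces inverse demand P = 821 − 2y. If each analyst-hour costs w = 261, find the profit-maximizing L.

L* = 22

Marginal revenue from the inverse demand is MR = 821 − 4y.
The marginal product is MP_L = 9.
A monopolist hires until marginal revenue product equals the wage: MR·MP_L = w.
(821 − 36L)·9 = 261, so L = 22.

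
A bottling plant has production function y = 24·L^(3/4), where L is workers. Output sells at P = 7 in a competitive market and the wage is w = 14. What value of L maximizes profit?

MP_L = (3/4)·24·L^(-1/4) = 18·L^(-1/4).
Profit maximization for a price taker requires P·MP_L = w: 7·18·L^(-1/4) = 14.
So L^(-1/4) = 1/9, which gives L = 6561.

L* = 6561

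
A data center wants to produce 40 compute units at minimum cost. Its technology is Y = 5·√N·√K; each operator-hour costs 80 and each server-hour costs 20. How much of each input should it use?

Cost minimization requires the marginal rate of technical substitution to equal the input-price ratio: MP_N/MP_K = w/r.
Here MP_N/MP_K = (1/2)·(K/N)/(1/2) = (K/N). Setting this equal to 80/20 = 4 gives K = 4N.
Substituting into Y = 40: 5·N^(1/2)·(4N)^(1/2) = 40.
Solving, N = 4 and K = 16.

N* = 4, K* = 16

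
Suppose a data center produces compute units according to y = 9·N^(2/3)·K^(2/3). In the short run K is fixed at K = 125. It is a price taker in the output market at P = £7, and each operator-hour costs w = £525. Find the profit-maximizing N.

With K = 125, MP_N = (2/3)·9·N^(-1/3)·125^(2/3) = 150·N^(-1/3).
Profit maximization for a price taker requires P·MP_N = w: 7·150·N^(-1/3) = 525.
So N^(-1/3) = 0.5, which gives N = 8.

N* = 8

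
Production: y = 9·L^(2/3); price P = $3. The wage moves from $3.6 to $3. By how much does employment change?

From P·MP_L = w with MP_L = 6·L^(-1/3), the labor demand is L(w) = (18/w)^(3).
At w = 3.6: L = 125. At w = 3: L = 216.
ΔL = 216 − 125 = 91.

ΔL = 91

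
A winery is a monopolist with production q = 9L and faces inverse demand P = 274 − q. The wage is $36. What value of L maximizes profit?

Marginal revenue from the inverse demand is MR = 274 − 2q.
The marginal product is MP_L = 9.
A monopolist hires until marginal revenue product equals the wage: MR·MP_L = w.
(274 − 18L)·9 = 36, so L = 15.

L* = 15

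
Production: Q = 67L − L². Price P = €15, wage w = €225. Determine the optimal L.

L* = 26

The marginal product of L is MP_L = 67 − 2L.
A price-taking firm hires until the value of the marginal product equals the wage: P·MP_L = w, so 15·(67 − 2L) = 225.
Then 67 − 2L = 15, giving L = 26.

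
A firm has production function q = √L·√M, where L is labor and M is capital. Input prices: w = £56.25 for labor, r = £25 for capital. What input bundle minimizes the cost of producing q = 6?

L* = 4, M* = 9

Cost minimization requires the marginal rate of technical substitution to equal the input-price ratio: MP_L/MP_M = w/r.
Here MP_L/MP_M = (1/2)·(M/L)/(1/2) = (M/L). Setting this equal to 56.25/25 = 2.25 gives M = 2.25L.
Substituting into q = 6: L^(1/2)·(2.25L)^(1/2) = 6.
Solving, L = 4 and M = 9.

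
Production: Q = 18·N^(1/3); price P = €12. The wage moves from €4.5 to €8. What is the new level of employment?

From P·MP_N = w with MP_N = 6·N^(-2/3), the labor demand is N(w) = (72/w)^(3/2).
At w = 4.5: N = 64. At w = 8: N = 27.

N* = 27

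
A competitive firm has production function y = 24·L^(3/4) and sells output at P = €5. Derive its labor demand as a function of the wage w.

MP_L = (3/4)·24·L^(-1/4) = 18·L^(-1/4).
Setting P·MP_L = w: 90·L^(-1/4) = w.
Solving for L: L^(-1/4) = w/90, so L = (90/w)^(4).

L(w) = (90/w)^(4)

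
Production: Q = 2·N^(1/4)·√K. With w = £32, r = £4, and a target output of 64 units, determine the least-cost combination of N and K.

Cost minimization requires the marginal rate of technical substitution to equal the input-price ratio: MP_N/MP_K = w/r.
Here MP_N/MP_K = (1/4)·(K/N)/(1/2) = 0.5·(K/N). Setting this equal to 32/4 = 8 gives K = 16N.
Substituting into Q = 64: 2·N^(1/4)·(16N)^(1/2) = 64.
Solving, N = 16 and K = 256.

N* = 16, K* = 256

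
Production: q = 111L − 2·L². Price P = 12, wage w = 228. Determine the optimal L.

The marginal product of L is MP_L = 111 − 4L.
A price-taking firm hires until the value of the marginal product equals the wage: P·MP_L = w, so 12·(111 − 4L) = 228.
Then 111 − 4L = 19, giving L = 23.

L* = 23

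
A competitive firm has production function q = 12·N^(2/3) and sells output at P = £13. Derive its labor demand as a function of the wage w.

N(w) = 1124864/w³

MP_N = (2/3)·12·N^(-1/3) = 8·N^(-1/3).
Setting P·MP_N = w: 104·N^(-1/3) = w.
Solving for N: N^(-1/3) = w/104, so N = (104/w)^(3).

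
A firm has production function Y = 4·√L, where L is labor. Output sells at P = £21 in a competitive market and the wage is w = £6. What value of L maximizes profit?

L* = 49

MP_L = (1/2)·4·L^(-1/2) = 2·L^(-1/2).
Profit maximization for a price taker requires P·MP_L = w: 21·2·L^(-1/2) = 6.
So L^(-1/2) = 1/7, which gives L = 49.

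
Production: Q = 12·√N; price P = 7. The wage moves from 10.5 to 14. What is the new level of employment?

From P·MP_N = w with MP_N = 6·N^(-1/2), the labor demand is N(w) = (42/w)^(2).
At w = 10.5: N = 16. At w = 14: N = 9.

N* = 9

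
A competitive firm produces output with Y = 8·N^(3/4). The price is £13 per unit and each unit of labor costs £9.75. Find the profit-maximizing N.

N* = 4096

MP_N = (3/4)·8·N^(-1/4) = 6·N^(-1/4).
Profit maximization for a price taker requires P·MP_N = w: 13·6·N^(-1/4) = 9.75.
So N^(-1/4) = 0.125, which gives N = 4096.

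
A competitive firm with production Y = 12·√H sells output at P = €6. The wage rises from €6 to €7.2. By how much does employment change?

From P·MP_H = w with MP_H = 6·H^(-1/2), the labor demand is H(w) = (36/w)^(2).
At w = 6: H = 36. At w = 7.2: H = 25.
ΔH = 25 − 36 = -11.

ΔH = -11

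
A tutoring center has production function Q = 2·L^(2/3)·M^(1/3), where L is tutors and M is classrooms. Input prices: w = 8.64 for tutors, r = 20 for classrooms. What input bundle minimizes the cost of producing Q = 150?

Cost minimization requires the marginal rate of technical substitution to equal the input-price ratio: MP_L/MP_M = w/r.
Here MP_L/MP_M = (2/3)·(M/L)/(1/3) = 2·(M/L). Setting this equal to 8.64/20 = 0.432 gives M = 0.216L.
Substituting into Q = 150: 2·L^(2/3)·(0.216L)^(1/3) = 150.
Solving, L = 125 and M = 27.

L* = 125, M* = 27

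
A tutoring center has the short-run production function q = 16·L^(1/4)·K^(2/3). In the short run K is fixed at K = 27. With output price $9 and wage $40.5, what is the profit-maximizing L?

With K = 27, MP_L = (1/4)·16·L^(-3/4)·27^(2/3) = 36·L^(-3/4).
Profit maximization for a price taker requires P·MP_L = w: 9·36·L^(-3/4) = 40.5.
So L^(-3/4) = 0.125, which gives L = 16.

L* = 16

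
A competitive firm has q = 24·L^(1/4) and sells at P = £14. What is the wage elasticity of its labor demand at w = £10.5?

MP_L = (1/4)·24·L^(-3/4), so P·MP_L = w gives 84·L^(-3/4) = w.
Solving, L(w) = (84/w)^(4/3). This is a constant-elasticity form: L ∝ w^(−4/3), so ε = −4/3.

ε = -4/3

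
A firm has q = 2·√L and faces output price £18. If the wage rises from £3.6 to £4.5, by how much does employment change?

From P·MP_L = w with MP_L = L^(-1/2), the labor demand is L(w) = (18/w)^(2).
At w = 3.6: L = 25. At w = 4.5: L = 16.
ΔL = 16 − 25 = -9.

ΔL = -9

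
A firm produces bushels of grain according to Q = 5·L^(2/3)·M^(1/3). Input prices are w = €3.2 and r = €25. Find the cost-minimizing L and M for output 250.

L* = 125, M* = 8

Cost minimization requires the marginal rate of technical substitution to equal the input-price ratio: MP_L/MP_M = w/r.
Here MP_L/MP_M = (2/3)·(M/L)/(1/3) = 2·(M/L). Setting this equal to 3.2/25 = 0.128 gives M = 0.064L.
Substituting into Q = 250: 5·L^(2/3)·(0.064L)^(1/3) = 250.
Solving, L = 125 and M = 8.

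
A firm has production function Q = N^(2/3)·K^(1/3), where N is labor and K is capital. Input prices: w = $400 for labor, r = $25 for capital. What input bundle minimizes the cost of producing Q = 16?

N* = 8, K* = 64

Cost minimization requires the marginal rate of technical substitution to equal the input-price ratio: MP_N/MP_K = w/r.
Here MP_N/MP_K = (2/3)·(K/N)/(1/3) = 2·(K/N). Setting this equal to 400/25 = 16 gives K = 8N.
Substituting into Q = 16: N^(2/3)·(8N)^(1/3) = 16.
Solving, N = 8 and K = 64.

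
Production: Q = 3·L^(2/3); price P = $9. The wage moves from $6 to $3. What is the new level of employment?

From P·MP_L = w with MP_L = 2·L^(-1/3), the labor demand is L(w) = (18/w)^(3).
At w = 6: L = 27. At w = 3: L = 216.

L* = 216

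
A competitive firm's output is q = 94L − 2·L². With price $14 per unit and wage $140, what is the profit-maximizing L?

The marginal product of L is MP_L = 94 − 4L.
A price-taking firm hires until the value of the marginal product equals the wage: P·MP_L = w, so 14·(94 − 4L) = 140.
Then 94 − 4L = 10, giving L = 21.

L* = 21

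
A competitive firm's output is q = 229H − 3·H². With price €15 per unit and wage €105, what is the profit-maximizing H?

H* = 37

The marginal product of H is MP_H = 229 − 6H.
A price-taking firm hires until the value of the marginal product equals the wage: P·MP_H = w, so 15·(229 − 6H) = 105.
Then 229 − 6H = 7, giving H = 37.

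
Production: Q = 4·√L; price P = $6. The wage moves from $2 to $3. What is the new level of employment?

From P·MP_L = w with MP_L = 2·L^(-1/2), the labor demand is L(w) = (12/w)^(2).
At w = 2: L = 36. At w = 3: L = 16.

L* = 16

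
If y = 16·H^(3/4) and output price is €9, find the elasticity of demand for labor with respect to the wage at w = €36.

MP_H = (3/4)·16·H^(-1/4), so P·MP_H = w gives 108·H^(-1/4) = w.
Solving, H(w) = (108/w)^(4). This is a constant-elasticity form: H ∝ w^(−4), so ε = −4.

ε = -4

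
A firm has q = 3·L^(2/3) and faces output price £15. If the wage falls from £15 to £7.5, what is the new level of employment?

L* = 64

From P·MP_L = w with MP_L = 2·L^(-1/3), the labor demand is L(w) = (30/w)^(3).
At w = 15: L = 8. At w = 7.5: L = 64.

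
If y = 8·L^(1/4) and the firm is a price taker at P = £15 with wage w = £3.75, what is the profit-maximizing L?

L* = 16

MP_L = (1/4)·8·L^(-3/4) = 2·L^(-3/4).
Profit maximization for a price taker requires P·MP_L = w: 15·2·L^(-3/4) = 3.75.
So L^(-3/4) = 0.125, which gives L = 16.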